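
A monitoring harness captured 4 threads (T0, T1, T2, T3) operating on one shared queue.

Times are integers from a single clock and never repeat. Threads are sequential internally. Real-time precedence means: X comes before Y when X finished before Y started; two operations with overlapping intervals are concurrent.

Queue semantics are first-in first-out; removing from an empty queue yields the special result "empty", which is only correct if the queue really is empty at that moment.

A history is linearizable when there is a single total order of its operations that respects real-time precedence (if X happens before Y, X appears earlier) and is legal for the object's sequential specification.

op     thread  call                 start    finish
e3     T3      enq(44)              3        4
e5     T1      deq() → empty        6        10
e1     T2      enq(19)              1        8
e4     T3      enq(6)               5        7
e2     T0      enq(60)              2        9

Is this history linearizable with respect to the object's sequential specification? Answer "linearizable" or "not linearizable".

cut after 9 events: linearizable; cut after 10 events (e5 responds, time 10): not linearizable
40 orders of the 5 completed queue ops respect real time; none is legal
for example e1, e2, e3, e4, e5 fails at step 5: e5 deq() → empty is not legal there
for example e1, e2, e3, e5, e4 fails at step 4: e5 deq() → empty is not legal there

not linearizable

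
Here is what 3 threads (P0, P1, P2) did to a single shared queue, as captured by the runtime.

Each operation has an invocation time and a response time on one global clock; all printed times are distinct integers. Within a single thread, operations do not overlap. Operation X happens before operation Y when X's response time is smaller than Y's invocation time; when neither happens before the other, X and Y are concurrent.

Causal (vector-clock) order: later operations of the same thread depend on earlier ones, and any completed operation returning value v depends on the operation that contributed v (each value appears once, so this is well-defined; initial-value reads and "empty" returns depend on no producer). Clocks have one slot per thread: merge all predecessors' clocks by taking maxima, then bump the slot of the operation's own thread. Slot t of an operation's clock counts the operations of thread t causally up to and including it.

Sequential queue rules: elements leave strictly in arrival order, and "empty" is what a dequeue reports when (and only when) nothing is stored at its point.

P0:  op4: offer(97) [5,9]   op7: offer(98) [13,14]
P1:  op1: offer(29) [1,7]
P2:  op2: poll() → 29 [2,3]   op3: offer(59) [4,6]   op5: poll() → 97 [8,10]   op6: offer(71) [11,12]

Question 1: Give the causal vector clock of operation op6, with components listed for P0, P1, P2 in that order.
op1, invoked 1, has no incoming edges; only P1's bump applies → (0, 1, 0)
op4, invoked 5, has no incoming edges; only P0's bump applies → (1, 0, 0)
VC(op2, invoked at 2): max of VC(op1)=(0, 1, 0), then +1 on thread P2 → (0, 1, 1)
VC(op7, invoked at 13): max of VC(op4)=(1, 0, 0), then +1 on thread P0 → (2, 0, 0)
VC(op3, invoked at 4): max of VC(op2)=(0, 1, 1), then +1 on thread P2 → (0, 1, 2)
VC(op5, invoked at 8): max of VC(op3)=(0, 1, 2), VC(op4)=(1, 0, 0), then +1 on thread P2 → (1, 1, 3)
VC(op6, invoked at 11): max of VC(op5)=(1, 1, 3), then +1 on thread P2 → (1, 1, 4)
target: VC(op6) = (1, 1, 4)

(1, 1, 4)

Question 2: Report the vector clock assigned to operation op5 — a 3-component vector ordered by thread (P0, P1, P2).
no predecessors for op1 (invoked 1): P1 increments from zero → (0, 1, 0)
no predecessors for op4 (invoked 5): P0 increments from zero → (1, 0, 0)
op2 (invocation 2): componentwise max over VC(op1)=(0, 1, 0), +1 at P2, giving (0, 1, 1)
op7 (invocation 13): componentwise max over VC(op4)=(1, 0, 0), +1 at P0, giving (2, 0, 0)
op3 (invocation 4): componentwise max over VC(op2)=(0, 1, 1), +1 at P2, giving (0, 1, 2)
op5 (invocation 8): componentwise max over VC(op3)=(0, 1, 2), VC(op4)=(1, 0, 0), +1 at P2, giving (1, 1, 3)
op6 (invocation 11): componentwise max over VC(op5)=(1, 1, 3), +1 at P2, giving (1, 1, 4)
target: VC(op5) = (1, 1, 3)

(1, 1, 3)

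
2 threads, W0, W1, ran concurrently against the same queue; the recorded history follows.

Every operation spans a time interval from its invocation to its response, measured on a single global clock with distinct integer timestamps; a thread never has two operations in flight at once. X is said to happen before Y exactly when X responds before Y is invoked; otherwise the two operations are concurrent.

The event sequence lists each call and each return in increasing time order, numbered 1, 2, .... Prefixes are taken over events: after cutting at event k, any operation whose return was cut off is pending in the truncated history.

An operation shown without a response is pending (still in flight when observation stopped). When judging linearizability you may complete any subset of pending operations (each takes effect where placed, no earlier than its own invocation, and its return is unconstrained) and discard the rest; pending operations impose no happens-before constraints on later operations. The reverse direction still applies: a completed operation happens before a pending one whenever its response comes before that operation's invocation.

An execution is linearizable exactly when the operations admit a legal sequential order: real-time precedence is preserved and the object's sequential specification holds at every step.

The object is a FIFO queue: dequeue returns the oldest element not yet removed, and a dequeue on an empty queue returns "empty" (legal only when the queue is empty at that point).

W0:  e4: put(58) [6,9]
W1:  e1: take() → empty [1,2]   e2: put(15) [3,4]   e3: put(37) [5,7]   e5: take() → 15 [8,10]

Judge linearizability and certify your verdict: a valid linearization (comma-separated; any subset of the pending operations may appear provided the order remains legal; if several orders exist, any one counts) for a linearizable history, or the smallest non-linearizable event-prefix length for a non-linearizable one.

linearizable — witness: e1, e2, e3, e4, e5

1. e1 take() → empty, leaving queue <>
2. e2 put(15), leaving queue <15>
3. e3 put(37), leaving queue <15,37>
4. e4 put(58), leaving queue <15,37,58>
5. e5 take() → 15, leaving queue <37,58>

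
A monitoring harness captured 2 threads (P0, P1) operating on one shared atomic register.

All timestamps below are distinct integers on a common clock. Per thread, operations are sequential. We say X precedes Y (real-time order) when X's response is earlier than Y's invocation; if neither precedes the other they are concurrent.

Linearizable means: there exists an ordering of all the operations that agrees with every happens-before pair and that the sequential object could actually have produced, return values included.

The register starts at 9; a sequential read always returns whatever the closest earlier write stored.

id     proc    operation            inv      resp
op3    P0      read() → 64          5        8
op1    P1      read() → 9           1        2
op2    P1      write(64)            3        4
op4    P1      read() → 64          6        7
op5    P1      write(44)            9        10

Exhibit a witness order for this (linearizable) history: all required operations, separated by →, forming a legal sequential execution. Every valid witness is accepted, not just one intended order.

op1 → op2 → op3 → op4 → op5

after step 1 (op1 read() → 9): value 9
after step 2 (op2 write(64)): value 64
after step 3 (op3 read() → 64): value 64
after step 4 (op4 read() → 64): value 64
after step 5 (op5 write(44)): value 44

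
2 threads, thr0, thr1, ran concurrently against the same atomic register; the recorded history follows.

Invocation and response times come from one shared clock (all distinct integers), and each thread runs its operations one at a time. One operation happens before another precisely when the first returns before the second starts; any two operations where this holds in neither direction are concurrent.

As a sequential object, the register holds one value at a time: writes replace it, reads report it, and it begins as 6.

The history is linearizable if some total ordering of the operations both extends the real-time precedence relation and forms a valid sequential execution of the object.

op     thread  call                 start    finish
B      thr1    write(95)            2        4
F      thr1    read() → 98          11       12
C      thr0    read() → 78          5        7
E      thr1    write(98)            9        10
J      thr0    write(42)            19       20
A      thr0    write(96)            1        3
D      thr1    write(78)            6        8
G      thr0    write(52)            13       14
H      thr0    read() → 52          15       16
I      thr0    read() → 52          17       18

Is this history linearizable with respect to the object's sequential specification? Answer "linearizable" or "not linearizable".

one valid linearization: A, B, D, C, E, F, G, H, I, J
1. A write(96), leaving value 96
2. B write(95), leaving value 95
3. D write(78), leaving value 78
4. C read() → 78, leaving value 78
5. E write(98), leaving value 98
6. F read() → 98, leaving value 98
7. G write(52), leaving value 52
8. H read() → 52, leaving value 52
9. I read() → 52, leaving value 52
10. J write(42), leaving value 42

linearizable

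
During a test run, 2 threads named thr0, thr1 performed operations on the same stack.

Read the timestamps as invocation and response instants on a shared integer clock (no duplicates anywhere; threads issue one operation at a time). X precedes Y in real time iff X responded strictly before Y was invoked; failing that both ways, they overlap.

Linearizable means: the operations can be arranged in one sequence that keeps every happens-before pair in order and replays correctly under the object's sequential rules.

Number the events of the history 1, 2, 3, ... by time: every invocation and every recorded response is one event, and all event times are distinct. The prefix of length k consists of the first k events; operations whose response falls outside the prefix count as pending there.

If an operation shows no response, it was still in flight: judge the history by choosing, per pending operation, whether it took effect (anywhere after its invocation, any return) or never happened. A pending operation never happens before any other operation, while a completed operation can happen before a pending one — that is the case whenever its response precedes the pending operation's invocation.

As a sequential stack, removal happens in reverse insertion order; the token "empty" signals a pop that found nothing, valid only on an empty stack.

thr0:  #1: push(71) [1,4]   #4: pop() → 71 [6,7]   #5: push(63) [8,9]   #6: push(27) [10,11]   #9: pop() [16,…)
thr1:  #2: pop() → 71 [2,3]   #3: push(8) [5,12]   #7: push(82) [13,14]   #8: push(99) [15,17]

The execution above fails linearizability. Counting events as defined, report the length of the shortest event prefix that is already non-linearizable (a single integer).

7

events 1..6 are linearizable; a witness order is #1, #2:
1. #1 push(71), leaving stack <71>
2. #2 pop() → 71, leaving stack <>
with event 7 included (#4 responding at time 7), all real-time-consistent orders fail
every completion of the 1 pending operation (#3) was checked; none linearizes
for example #1, #2, #4 (pending dropped) fails at step 3: #4 pop() → 71 is not legal there
for example #2, #1, #4 (pending dropped) fails at step 1: #2 pop() → 71 is not legal there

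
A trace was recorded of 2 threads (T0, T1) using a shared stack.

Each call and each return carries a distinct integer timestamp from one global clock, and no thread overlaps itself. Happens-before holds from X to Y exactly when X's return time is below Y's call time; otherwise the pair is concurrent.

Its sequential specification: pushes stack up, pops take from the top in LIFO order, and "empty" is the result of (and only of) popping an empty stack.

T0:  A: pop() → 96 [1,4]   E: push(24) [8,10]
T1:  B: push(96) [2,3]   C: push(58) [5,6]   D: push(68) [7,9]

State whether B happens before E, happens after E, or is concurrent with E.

B spans [2,3], E spans [8,10]
resp(B)=3 < inv(E)=8

before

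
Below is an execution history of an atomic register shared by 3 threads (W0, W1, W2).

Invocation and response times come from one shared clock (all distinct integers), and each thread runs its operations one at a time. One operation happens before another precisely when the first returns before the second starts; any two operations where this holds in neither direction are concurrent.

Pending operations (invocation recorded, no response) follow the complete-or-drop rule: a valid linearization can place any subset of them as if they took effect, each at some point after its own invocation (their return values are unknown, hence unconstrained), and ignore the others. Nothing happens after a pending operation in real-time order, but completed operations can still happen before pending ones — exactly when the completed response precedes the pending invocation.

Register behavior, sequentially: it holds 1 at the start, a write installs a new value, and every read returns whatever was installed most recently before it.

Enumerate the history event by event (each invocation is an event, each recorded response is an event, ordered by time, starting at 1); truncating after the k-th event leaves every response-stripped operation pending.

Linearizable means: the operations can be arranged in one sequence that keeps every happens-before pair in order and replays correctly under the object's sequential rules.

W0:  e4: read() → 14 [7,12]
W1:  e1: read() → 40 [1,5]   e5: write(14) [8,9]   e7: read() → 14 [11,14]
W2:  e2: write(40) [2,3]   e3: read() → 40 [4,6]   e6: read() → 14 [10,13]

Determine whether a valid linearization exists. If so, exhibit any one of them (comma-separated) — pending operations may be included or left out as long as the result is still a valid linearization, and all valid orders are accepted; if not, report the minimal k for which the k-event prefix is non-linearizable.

step 1: e2 write(40) — value 40
step 2: e1 read() → 40 — value 40
step 3: e3 read() → 40 — value 40
step 4: e5 write(14) — value 14
step 5: e4 read() → 14 — value 14
step 6: e6 read() → 14 — value 14
step 7: e7 read() → 14 — value 14

linearizable — witness: e2, e1, e3, e5, e4, e6, e7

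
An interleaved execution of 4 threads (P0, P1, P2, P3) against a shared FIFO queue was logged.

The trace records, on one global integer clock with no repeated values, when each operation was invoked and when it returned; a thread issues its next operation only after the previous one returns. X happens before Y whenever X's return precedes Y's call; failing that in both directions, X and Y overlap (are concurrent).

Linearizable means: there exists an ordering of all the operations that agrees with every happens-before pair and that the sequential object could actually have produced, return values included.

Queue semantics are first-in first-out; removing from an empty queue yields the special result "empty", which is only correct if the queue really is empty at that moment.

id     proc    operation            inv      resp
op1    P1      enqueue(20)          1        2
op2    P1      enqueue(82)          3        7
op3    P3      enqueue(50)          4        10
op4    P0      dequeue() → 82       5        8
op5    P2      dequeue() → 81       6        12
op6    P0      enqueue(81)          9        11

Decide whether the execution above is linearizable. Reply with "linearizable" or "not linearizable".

not linearizable

cut after 11 events: linearizable; cut after 12 events (op5 responds, time 12): not linearizable
6 completed operations, 40 real-time-consistent orders — every FIFO queue replay fails
e.g. op1, op2, op3, op4, op5, op6: illegal at step 4, since op4 dequeue() → 82 cannot apply there
e.g. op1, op2, op3, op4, op6, op5: illegal at step 4, since op4 dequeue() → 82 cannot apply there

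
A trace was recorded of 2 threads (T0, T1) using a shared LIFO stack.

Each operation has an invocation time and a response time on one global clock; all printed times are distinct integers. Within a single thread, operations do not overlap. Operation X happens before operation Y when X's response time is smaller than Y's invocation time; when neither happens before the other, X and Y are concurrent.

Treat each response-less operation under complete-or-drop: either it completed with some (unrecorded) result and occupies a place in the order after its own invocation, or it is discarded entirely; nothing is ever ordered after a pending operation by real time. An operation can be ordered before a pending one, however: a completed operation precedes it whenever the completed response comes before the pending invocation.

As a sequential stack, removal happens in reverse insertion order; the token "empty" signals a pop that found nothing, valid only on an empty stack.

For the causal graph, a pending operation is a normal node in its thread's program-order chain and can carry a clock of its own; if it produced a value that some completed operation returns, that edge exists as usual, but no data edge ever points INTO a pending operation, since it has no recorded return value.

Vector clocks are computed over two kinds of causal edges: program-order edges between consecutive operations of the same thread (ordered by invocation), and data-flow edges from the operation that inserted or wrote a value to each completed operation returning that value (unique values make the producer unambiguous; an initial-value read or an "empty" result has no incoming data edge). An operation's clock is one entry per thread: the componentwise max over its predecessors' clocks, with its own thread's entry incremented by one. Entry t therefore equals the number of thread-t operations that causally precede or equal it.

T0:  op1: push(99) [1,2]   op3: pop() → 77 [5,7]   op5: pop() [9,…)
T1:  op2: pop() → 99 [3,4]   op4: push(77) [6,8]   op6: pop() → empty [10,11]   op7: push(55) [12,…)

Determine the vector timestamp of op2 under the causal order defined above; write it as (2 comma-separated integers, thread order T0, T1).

op1 (invocation 1): nothing precedes it; T0's component alone gives (1, 0)
VC(op2, invoked at 3): max of VC(op1)=(1, 0), then +1 on thread T1 → (1, 1)
VC(op4, invoked at 6): max of VC(op2)=(1, 1), then +1 on thread T1 → (1, 2)
VC(op6, invoked at 10): max of VC(op4)=(1, 2), then +1 on thread T1 → (1, 3)
VC(op3, invoked at 5): max of VC(op1)=(1, 0), VC(op4)=(1, 2), then +1 on thread T0 → (2, 2)
VC(op7, invoked at 12): max of VC(op6)=(1, 3), then +1 on thread T1 → (1, 4)
VC(op5, invoked at 9): max of VC(op3)=(2, 2), then +1 on thread T0 → (3, 2)
target: VC(op2) = (1, 1)

(1, 1)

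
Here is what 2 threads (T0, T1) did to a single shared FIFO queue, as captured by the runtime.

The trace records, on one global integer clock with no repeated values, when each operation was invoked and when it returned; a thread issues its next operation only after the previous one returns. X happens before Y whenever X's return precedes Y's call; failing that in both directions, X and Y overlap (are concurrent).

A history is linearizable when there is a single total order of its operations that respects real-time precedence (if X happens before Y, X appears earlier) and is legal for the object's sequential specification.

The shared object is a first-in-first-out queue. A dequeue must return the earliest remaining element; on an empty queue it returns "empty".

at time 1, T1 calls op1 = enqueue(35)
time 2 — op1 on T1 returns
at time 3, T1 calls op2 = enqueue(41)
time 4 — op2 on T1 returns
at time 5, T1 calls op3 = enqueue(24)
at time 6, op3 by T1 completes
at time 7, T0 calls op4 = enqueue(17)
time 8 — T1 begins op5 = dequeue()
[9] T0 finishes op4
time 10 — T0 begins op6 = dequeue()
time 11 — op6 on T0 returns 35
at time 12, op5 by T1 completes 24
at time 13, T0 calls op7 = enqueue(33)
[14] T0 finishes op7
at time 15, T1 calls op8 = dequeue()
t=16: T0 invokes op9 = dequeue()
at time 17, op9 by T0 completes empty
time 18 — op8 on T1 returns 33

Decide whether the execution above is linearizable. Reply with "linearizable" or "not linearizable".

already the first 12 events (up to op5's response at time 12) admit no linearization; the first 11 still do
3 orders of the 6 completed FIFO queue ops respect real time; none is legal
take op1, op2, op3, op4, op5, op6: step 5 already fails, because op5 dequeue() → 24 cannot occur there
take op1, op2, op3, op4, op6, op5: step 6 already fails, because op5 dequeue() → 24 cannot occur there

not linearizable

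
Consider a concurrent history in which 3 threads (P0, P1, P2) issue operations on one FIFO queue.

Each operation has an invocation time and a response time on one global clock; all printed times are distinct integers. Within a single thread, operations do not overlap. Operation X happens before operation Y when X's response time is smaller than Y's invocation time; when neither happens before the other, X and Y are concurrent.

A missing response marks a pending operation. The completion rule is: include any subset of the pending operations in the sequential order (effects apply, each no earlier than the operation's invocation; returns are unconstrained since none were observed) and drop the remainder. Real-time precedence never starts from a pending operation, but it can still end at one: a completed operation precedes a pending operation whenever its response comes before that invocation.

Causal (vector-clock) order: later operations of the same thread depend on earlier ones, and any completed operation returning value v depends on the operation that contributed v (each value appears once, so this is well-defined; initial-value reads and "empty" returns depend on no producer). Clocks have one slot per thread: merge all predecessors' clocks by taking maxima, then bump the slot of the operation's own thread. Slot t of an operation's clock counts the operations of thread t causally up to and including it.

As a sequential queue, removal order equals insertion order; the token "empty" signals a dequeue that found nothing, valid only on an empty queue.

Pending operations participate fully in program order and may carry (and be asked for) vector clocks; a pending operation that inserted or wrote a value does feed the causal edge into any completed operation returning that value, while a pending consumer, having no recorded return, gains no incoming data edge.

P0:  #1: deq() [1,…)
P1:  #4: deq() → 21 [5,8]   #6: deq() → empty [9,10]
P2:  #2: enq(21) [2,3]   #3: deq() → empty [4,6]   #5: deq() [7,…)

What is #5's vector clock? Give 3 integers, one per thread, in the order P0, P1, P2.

(0, 0, 3)

VC(#2, invoked at 2): no causal predecessors; +1 on P2 → (0, 0, 1)
VC(#1, invoked at 1): no causal predecessors; +1 on P0 → (1, 0, 0)
VC(#3, invoked at 4): max of VC(#2)=(0, 0, 1), then +1 on thread P2 → (0, 0, 2)
VC(#4, invoked at 5): max of VC(#2)=(0, 0, 1), then +1 on thread P1 → (0, 1, 1)
VC(#5, invoked at 7): max of VC(#3)=(0, 0, 2), then +1 on thread P2 → (0, 0, 3)
VC(#6, invoked at 9): max of VC(#4)=(0, 1, 1), then +1 on thread P1 → (0, 2, 1)
target: VC(#5) = (0, 0, 3)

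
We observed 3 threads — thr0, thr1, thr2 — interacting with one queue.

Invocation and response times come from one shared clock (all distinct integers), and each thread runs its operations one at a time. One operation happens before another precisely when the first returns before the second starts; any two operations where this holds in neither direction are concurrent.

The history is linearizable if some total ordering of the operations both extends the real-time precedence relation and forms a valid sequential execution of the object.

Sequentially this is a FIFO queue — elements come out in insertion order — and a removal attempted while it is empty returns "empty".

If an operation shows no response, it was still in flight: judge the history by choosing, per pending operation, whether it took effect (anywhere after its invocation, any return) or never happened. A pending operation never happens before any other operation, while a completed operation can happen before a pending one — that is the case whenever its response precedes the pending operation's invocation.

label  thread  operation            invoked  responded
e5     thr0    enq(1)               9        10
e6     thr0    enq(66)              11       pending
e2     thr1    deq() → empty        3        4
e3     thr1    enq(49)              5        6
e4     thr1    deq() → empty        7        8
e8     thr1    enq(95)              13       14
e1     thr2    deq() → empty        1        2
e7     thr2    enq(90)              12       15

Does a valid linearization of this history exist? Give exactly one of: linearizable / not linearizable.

prefix check: 1..7 passes, 1..8 fails once e4's time-8 response joins
one real-time candidate order over the 4 completed operations — the queue replay rejects it
sample order e1, e2, e3, e4 stalls at step 4 — e4 deq() → empty has no legal effect

not linearizable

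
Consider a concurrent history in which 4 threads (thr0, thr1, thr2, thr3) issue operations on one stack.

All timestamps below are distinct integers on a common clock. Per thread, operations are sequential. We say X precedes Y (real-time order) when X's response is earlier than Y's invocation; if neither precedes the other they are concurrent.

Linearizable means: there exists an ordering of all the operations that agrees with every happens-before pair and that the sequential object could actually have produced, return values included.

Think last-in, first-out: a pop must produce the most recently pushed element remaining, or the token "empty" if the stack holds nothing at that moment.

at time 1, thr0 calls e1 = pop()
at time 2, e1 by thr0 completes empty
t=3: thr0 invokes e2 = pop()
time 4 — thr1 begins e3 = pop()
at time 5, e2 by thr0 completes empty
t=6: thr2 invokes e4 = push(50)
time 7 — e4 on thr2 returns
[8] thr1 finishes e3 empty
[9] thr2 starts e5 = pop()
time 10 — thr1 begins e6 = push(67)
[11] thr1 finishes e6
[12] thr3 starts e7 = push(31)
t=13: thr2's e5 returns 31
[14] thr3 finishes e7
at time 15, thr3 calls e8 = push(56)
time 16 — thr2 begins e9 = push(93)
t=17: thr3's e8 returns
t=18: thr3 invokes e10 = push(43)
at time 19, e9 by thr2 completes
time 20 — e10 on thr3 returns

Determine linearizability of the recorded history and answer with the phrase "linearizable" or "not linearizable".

one valid linearization: e1, e2, e3, e4, e6, e7, e5, e8, e9, e10
1. e1 pop() → empty, leaving stack <>
2. e2 pop() → empty, leaving stack <>
3. e3 pop() → empty, leaving stack <>
4. e4 push(50), leaving stack <50>
5. e6 push(67), leaving stack <50,67>
6. e7 push(31), leaving stack <50,67,31>
7. e5 pop() → 31, leaving stack <50,67>
8. e8 push(56), leaving stack <50,67,56>
9. e9 push(93), leaving stack <50,67,56,93>
10. e10 push(43), leaving stack <50,67,56,93,43>

linearizable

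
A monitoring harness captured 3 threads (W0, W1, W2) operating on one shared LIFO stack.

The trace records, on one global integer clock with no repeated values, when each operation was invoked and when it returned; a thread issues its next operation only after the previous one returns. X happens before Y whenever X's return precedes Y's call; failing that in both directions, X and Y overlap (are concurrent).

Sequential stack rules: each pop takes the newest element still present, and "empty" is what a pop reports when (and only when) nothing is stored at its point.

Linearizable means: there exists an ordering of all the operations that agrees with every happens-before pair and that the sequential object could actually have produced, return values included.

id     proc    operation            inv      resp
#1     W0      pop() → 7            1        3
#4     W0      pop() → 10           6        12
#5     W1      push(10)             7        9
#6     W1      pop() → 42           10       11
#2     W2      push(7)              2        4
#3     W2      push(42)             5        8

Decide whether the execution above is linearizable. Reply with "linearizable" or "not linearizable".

linearizable

a witness: #2, #1, #3, #5, #4, #6
step 1: #2 push(7) — stack <7>
step 2: #1 pop() → 7 — stack <>
step 3: #3 push(42) — stack <42>
step 4: #5 push(10) — stack <42,10>
step 5: #4 pop() → 10 — stack <42>
step 6: #6 pop() → 42 — stack <>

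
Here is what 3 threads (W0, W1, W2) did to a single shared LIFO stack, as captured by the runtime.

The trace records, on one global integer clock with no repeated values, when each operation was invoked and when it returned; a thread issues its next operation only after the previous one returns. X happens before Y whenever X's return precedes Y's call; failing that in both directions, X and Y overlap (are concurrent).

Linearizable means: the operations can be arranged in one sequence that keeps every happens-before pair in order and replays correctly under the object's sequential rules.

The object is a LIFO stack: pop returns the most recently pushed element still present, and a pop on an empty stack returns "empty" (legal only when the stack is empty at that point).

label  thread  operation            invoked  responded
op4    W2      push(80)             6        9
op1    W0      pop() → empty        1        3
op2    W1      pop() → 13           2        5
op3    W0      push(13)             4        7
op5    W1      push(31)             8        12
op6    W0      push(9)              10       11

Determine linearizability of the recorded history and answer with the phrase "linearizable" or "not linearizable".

linearizable

witness order: op1, op3, op2, op4, op5, op6
after step 1 (op1 pop() → empty): stack <>
after step 2 (op3 push(13)): stack <13>
after step 3 (op2 pop() → 13): stack <>
after step 4 (op4 push(80)): stack <80>
after step 5 (op5 push(31)): stack <80,31>
after step 6 (op6 push(9)): stack <80,31,9>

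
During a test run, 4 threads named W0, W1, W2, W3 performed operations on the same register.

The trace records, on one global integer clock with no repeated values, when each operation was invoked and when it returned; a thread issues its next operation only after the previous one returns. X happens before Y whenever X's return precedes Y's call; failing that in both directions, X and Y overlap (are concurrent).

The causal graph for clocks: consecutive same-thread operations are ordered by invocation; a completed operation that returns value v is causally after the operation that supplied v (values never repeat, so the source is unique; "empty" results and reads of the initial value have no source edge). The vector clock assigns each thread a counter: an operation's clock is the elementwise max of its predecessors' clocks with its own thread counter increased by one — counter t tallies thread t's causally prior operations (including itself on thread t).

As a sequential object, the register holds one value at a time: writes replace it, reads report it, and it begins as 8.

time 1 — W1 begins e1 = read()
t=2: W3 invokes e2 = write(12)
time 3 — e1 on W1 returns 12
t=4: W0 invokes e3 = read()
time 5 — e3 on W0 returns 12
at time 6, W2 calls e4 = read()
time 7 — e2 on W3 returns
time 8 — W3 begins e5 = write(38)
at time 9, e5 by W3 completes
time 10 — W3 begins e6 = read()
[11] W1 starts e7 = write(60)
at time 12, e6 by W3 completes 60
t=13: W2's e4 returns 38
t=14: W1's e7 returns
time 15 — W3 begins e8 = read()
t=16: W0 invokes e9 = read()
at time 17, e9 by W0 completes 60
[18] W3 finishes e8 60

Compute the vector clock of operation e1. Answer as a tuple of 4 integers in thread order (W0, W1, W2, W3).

(0, 1, 0, 1)

e2, invoked 2, has no incoming edges; only W3's bump applies → (0, 0, 0, 1)
VC(e5, invoked at 8): max of VC(e2)=(0, 0, 0, 1), then +1 on thread W3 → (0, 0, 0, 2)
VC(e1, invoked at 1): max of VC(e2)=(0, 0, 0, 1), then +1 on thread W1 → (0, 1, 0, 1)
VC(e3, invoked at 4): max of VC(e2)=(0, 0, 0, 1), then +1 on thread W0 → (1, 0, 0, 1)
VC(e4, invoked at 6): max of VC(e5)=(0, 0, 0, 2), then +1 on thread W2 → (0, 0, 1, 2)
VC(e7, invoked at 11): max of VC(e1)=(0, 1, 0, 1), then +1 on thread W1 → (0, 2, 0, 1)
VC(e6, invoked at 10): max of VC(e5)=(0, 0, 0, 2), VC(e7)=(0, 2, 0, 1), then +1 on thread W3 → (0, 2, 0, 3)
VC(e9, invoked at 16): max of VC(e3)=(1, 0, 0, 1), VC(e7)=(0, 2, 0, 1), then +1 on thread W0 → (2, 2, 0, 1)
VC(e8, invoked at 15): max of VC(e6)=(0, 2, 0, 3), VC(e7)=(0, 2, 0, 1), then +1 on thread W3 → (0, 2, 0, 4)
target: VC(e1) = (0, 1, 0, 1)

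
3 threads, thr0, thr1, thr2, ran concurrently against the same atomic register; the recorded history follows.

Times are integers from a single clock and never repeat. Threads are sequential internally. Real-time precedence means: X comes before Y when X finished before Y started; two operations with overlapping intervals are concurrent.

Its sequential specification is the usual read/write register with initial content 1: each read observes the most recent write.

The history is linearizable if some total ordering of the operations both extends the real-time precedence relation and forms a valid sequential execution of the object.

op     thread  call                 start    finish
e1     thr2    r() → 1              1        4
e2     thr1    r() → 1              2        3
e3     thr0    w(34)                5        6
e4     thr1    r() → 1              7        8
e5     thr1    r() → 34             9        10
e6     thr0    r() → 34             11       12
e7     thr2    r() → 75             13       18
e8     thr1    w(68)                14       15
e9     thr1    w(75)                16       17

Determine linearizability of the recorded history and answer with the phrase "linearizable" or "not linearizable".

through event 7 a valid linearization exists; event 8 (e4 responding at time 8) ends that
all 2 real-time-respecting orders fail — 4 completed atomic register operations, no legal replay
take e1, e2, e3, e4: step 4 already fails, because e4 r() → 1 cannot occur there
take e2, e1, e3, e4: step 4 already fails, because e4 r() → 1 cannot occur there

not linearizable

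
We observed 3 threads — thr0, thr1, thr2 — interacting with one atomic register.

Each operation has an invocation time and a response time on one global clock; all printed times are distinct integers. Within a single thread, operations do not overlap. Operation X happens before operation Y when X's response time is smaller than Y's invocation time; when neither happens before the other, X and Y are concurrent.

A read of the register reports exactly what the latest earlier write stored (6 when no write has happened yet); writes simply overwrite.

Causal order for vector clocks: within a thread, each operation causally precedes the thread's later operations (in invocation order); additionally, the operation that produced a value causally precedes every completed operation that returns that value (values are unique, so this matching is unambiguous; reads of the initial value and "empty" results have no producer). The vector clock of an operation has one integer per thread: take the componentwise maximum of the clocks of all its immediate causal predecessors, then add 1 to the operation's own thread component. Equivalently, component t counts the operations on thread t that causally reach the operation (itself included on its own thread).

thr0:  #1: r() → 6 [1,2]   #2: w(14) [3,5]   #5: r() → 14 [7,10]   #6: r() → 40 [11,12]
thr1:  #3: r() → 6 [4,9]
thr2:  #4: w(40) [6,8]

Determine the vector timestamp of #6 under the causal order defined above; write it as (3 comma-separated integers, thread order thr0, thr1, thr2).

no predecessors for #4 (invoked 6): thr2 increments from zero → (0, 0, 1)
no predecessors for #3 (invoked 4): thr1 increments from zero → (0, 1, 0)
no predecessors for #1 (invoked 1): thr0 increments from zero → (1, 0, 0)
merge at #2 (invoked 3): VC(#1)=(1, 0, 0), own-thread bump on thr0 → (2, 0, 0)
merge at #5 (invoked 7): VC(#2)=(2, 0, 0), own-thread bump on thr0 → (3, 0, 0)
merge at #6 (invoked 11): VC(#4)=(0, 0, 1), VC(#5)=(3, 0, 0), own-thread bump on thr0 → (4, 0, 1)
target: VC(#6) = (4, 0, 1)

(4, 0, 1)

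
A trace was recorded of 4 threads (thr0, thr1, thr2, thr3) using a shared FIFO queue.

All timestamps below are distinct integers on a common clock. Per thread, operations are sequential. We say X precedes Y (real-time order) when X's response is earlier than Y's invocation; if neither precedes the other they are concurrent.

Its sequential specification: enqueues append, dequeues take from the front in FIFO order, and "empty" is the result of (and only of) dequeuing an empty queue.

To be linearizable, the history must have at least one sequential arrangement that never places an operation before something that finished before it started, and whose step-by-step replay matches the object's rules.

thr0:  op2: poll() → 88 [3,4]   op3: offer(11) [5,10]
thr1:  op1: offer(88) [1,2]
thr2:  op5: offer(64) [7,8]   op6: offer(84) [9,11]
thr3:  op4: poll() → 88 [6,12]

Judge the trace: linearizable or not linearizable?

not linearizable

the violation lands at event 12, op4's response at time 12: events 1..11 linearize, events 1..12 do not
every one of the 12 real-time-consistent orders over 6 completed FIFO queue ops fails the sequential spec
for example op1, op2, op3, op4, op5, op6 fails at step 4: op4 poll() → 88 is not legal there
for example op1, op2, op3, op5, op4, op6 fails at step 5: op4 poll() → 88 is not legal there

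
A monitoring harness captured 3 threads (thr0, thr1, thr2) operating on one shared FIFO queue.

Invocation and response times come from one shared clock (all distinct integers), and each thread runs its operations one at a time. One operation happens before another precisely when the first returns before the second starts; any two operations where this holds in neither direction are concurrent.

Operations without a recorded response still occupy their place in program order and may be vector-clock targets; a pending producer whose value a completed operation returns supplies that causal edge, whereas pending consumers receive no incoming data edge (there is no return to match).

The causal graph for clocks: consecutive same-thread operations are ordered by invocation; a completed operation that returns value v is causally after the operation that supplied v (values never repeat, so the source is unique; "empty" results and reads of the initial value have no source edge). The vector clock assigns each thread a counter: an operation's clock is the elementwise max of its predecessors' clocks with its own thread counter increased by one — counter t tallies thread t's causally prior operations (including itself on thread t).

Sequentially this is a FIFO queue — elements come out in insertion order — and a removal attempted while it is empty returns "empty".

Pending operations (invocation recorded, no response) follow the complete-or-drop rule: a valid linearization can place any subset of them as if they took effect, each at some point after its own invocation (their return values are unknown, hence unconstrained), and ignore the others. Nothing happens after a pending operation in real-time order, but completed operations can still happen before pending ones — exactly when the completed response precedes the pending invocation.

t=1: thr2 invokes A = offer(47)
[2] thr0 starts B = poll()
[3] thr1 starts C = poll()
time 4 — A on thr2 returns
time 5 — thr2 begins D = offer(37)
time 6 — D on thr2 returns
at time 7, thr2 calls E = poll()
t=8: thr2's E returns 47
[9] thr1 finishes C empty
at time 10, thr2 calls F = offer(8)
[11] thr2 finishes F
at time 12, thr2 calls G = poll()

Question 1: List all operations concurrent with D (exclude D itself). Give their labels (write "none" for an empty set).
B, C

concurrent with D ([5,6]): every op whose interval crosses 5..6
A [1,4]: before
B [2,…): concurrent
C [3,9]: concurrent
E [7,8]: after
F [10,11]: after
G [12,…): after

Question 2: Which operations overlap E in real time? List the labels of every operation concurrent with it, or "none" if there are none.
B, C

E spans [7,8]: anything still running between times 7 and 8 counts as concurrent
A [1,4]: before
B [2,…): concurrent
C [3,9]: concurrent
D [5,6]: before
F [10,11]: after
G [12,…): after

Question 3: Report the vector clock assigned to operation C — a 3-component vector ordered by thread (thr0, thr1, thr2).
(0, 1, 0)

A (invocation 1): nothing precedes it; thr2's component alone gives (0, 0, 1)
C (invocation 3): nothing precedes it; thr1's component alone gives (0, 1, 0)
B (invocation 2): nothing precedes it; thr0's component alone gives (1, 0, 0)
VC(D, invoked at 5): max of VC(A)=(0, 0, 1), then +1 on thread thr2 → (0, 0, 2)
VC(E, invoked at 7): max of VC(A)=(0, 0, 1), VC(D)=(0, 0, 2), then +1 on thread thr2 → (0, 0, 3)
VC(F, invoked at 10): max of VC(E)=(0, 0, 3), then +1 on thread thr2 → (0, 0, 4)
VC(G, invoked at 12): max of VC(F)=(0, 0, 4), then +1 on thread thr2 → (0, 0, 5)
target: VC(C) = (0, 1, 0)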